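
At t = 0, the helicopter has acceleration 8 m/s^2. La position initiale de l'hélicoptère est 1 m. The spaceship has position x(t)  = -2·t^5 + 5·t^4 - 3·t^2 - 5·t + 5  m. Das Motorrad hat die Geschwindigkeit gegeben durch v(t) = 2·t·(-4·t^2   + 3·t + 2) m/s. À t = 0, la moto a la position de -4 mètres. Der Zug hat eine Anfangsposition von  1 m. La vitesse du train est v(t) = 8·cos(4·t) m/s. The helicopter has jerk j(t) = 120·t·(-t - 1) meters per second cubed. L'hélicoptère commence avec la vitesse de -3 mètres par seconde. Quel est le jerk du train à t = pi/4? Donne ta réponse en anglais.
Starting from velocity v(t) = 8·cos(4·t), we take 2 derivatives. Differentiating velocity, we get acceleration: a(t) = -32·sin(4·t). Differentiating acceleration, we get jerk: j(t) = -128·cos(4·t). Using j(t) = -128·cos(4·t) and substituting t = pi/4, we find j = 128.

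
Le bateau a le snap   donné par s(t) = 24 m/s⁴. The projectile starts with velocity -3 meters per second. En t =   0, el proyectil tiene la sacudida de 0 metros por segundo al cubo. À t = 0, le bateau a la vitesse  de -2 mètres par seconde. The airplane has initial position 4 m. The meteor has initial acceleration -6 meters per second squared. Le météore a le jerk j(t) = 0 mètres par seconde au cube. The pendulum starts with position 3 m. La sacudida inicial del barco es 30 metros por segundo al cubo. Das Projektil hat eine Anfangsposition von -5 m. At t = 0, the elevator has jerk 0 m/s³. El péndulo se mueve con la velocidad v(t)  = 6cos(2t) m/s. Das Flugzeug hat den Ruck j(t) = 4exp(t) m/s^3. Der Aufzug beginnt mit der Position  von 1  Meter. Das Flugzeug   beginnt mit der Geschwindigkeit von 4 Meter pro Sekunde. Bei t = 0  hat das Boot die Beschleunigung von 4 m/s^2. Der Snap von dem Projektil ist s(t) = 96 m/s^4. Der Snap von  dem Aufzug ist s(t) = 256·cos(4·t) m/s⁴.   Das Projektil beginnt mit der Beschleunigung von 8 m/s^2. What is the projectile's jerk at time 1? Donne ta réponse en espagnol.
Debemos encontrar la antiderivada de nuestra ecuación del snap s(t) = 96 1 vez. Integrando el snap y usando la condición inicial j(0) = 0, obtenemos j(t) = 96·t. Usando j(t) = 96·t y sustituyendo t = 1, encontramos j = 96.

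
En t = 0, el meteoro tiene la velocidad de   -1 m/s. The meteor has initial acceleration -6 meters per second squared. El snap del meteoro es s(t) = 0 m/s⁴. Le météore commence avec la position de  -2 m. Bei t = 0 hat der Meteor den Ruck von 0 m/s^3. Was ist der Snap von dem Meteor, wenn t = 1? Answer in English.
Using s(t) = 0 and substituting t = 1, we find s = 0.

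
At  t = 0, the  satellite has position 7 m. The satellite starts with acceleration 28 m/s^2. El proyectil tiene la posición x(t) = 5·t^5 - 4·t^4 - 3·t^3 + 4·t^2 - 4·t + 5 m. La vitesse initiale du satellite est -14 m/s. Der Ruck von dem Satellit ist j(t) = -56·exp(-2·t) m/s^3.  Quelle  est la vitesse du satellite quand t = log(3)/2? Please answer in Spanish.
Para resolver esto, necesitamos tomar 2 antiderivadas de nuestra ecuación de la sacudida j(t) = -56·exp(-2·t). Integrando la sacudida y usando la condición inicial a(0) = 28, obtenemos a(t) = 28·exp(-2·t). La antiderivada de la aceleración es la velocidad. Usando v(0) = -14, obtenemos v(t) = -14·exp(-2·t). Tenemos la velocidad v(t) = -14·exp(-2·t). Sustituyendo t = log(3)/2: v(log(3)/2) = -14/3.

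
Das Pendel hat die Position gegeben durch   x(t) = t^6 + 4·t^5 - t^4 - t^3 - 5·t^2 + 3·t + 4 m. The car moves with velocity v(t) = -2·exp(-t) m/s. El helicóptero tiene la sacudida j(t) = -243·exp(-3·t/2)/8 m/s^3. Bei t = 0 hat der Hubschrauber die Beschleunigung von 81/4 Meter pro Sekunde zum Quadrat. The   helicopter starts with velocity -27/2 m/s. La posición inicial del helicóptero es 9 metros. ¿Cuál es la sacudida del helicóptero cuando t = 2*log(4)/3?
Usando j(t) = -243·exp(-3·t/2)/8 y sustituyendo t = 2*log(4)/3, encontramos j = -243/32.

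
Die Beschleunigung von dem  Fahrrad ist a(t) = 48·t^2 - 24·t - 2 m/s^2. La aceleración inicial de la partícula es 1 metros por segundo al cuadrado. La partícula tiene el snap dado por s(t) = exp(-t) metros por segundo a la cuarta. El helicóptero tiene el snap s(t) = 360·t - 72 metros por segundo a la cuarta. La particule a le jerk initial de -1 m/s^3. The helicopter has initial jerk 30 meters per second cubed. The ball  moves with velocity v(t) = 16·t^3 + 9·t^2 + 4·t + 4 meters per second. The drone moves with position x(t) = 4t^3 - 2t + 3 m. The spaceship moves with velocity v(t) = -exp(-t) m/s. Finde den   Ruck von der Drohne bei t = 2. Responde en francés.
Pour résoudre ceci, nous devons prendre 3 dérivées de notre équation de la position x(t) = 4·t^3 - 2·t + 3. La dérivée de la position donne la vitesse: v(t) = 12·t^2 - 2. La dérivée de la vitesse donne l'accélération: a(t) = 24·t. En dérivant l'accélération, nous obtenons le jerk: j(t) = 24. Nous avons le jerk j(t) = 24. En substituant t = 2: j(2) = 24.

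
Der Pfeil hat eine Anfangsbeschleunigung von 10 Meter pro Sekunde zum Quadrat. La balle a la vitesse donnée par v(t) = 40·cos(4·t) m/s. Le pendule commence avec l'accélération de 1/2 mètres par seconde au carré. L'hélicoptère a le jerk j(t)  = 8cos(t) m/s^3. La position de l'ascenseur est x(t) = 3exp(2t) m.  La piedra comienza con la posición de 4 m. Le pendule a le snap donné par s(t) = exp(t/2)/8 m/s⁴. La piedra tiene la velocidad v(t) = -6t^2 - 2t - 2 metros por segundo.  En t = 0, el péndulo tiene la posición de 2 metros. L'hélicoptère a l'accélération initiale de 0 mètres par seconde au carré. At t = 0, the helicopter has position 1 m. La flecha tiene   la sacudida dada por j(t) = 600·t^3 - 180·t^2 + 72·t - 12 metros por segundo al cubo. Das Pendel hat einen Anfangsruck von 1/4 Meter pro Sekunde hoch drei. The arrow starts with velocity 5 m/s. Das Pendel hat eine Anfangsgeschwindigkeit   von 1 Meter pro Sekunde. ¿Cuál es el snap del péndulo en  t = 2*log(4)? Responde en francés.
En utilisant s(t) = exp(t/2)/8 et en substituant t = 2*log(4), nous trouvons s = 1/2.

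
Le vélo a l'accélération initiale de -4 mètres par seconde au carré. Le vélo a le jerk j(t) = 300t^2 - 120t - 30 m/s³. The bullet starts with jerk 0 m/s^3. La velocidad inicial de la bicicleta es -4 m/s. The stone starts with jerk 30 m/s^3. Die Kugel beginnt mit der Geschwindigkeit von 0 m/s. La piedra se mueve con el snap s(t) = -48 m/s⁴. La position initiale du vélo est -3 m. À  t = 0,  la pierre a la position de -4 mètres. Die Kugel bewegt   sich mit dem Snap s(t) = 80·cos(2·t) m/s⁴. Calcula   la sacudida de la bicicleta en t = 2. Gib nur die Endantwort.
En t = 2, j = 930.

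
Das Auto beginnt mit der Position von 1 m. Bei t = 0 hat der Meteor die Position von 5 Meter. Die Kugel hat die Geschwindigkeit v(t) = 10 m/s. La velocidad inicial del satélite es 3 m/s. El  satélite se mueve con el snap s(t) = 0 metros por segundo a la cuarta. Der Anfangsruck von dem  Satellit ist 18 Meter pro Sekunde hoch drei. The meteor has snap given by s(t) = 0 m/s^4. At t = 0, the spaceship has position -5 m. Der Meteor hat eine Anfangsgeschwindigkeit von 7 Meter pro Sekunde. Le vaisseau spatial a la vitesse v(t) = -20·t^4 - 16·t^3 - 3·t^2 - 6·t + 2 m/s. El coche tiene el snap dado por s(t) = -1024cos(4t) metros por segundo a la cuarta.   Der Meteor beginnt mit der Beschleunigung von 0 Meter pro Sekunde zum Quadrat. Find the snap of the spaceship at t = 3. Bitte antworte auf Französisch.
Nous devons dériver notre équation de la vitesse v(t) = -20·t^4 - 16·t^3 - 3·t^2 - 6·t + 2 3 fois. La dérivée de la vitesse donne l'accélération: a(t) = -80·t^3 - 48·t^2 - 6·t - 6. En dérivant l'accélération, nous obtenons le jerk: j(t) = -240·t^2 - 96·t - 6. En prenant d/dt de j(t), nous trouvons s(t) = -480·t - 96. De l'équation du snap s(t) = -480·t - 96, nous substituons t = 3 pour obtenir s = -1536.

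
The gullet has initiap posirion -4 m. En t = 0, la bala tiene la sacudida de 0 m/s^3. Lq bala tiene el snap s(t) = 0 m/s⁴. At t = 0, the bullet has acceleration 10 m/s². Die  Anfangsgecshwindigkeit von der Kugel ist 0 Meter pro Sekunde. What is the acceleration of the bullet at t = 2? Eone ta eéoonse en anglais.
Starting from snap s(t) = 0, we take 2 integrals. Finding the antiderivative of s(t) and using j(0) = 0: j(t) = 0. Integrating jerk and using the initial condition a(0) = 10, we get a(t) = 10. From the given acceleration equation a(t) = 10, we substitute t = 2 to get a = 10.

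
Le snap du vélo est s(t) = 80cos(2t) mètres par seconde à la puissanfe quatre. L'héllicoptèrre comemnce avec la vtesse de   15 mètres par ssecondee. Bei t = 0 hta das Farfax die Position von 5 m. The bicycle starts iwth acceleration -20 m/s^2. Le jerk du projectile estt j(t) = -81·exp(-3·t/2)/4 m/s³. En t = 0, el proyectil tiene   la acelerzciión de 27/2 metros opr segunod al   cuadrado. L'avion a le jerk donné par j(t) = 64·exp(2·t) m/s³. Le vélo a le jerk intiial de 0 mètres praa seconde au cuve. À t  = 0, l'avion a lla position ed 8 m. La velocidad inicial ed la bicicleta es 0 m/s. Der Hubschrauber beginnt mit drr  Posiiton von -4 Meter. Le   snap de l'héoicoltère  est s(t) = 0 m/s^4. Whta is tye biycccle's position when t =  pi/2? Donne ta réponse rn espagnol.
Debemos encontrar la integral de nuestra ecuación del snap s(t) = 80·cos(2·t) 4 veces. La integral del snap es la sacudida. Usando j(0) = 0, obtenemos j(t) = 40·sin(2·t). La antiderivada de la sacudida, con a(0) = -20, da la aceleración: a(t) = -20·cos(2·t). Integrando la aceleración y usando la condición inicial v(0) = 0, obtenemos v(t) = -10·sin(2·t). La antiderivada de la velocidad, con x(0) = 5, da la posición: x(t) = 5·cos(2·t). De la ecuación de la posición x(t) = 5·cos(2·t), sustituimos t = pi/2 para obtener x = -5.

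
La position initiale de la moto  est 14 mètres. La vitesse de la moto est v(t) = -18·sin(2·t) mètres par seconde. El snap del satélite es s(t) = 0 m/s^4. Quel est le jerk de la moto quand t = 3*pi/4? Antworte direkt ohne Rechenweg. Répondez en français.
La réponse est -72.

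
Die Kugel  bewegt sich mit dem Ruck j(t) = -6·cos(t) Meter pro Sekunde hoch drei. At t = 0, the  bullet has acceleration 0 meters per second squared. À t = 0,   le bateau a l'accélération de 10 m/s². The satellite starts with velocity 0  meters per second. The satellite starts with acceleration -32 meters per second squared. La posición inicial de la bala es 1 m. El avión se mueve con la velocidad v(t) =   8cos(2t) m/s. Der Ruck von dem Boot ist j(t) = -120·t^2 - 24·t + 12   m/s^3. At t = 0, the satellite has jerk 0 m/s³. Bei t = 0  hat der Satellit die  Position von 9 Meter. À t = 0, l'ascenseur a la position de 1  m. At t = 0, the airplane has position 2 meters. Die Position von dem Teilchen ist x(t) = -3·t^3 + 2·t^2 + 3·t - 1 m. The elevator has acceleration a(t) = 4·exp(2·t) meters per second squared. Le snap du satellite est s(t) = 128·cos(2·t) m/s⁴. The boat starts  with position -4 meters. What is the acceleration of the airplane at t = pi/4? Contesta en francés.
Pour résoudre ceci, nous devons prendre 1 dérivée de notre équation de la vitesse v(t) = 8·cos(2·t). La dérivée de la vitesse donne l'accélération: a(t) = -16·sin(2·t). En utilisant a(t) = -16·sin(2·t) et en substituant t = pi/4, nous trouvons a = -16.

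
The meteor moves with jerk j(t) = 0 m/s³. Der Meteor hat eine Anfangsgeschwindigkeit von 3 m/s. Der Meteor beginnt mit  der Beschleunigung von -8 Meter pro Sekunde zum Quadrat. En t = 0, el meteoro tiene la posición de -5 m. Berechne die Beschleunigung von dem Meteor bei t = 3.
Wir müssen die Stammfunktion unserer Gleichung für den Ruck j(t) = 0 1-mal finden. Mit ∫j(t)dt und Anwendung von a(0) = -8, finden wir a(t) = -8. Wir haben die Beschleunigung a(t) = -8. Durch Einsetzen von t = 3: a(3) = -8.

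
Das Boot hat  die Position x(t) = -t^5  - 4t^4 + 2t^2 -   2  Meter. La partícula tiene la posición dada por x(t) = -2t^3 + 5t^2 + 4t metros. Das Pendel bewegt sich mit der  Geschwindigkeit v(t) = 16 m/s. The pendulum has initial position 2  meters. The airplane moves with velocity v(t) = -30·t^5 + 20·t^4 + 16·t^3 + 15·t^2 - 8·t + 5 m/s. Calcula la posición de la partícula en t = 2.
Tenemos la posición x(t) = -2·t^3 + 5·t^2 + 4·t. Sustituyendo t = 2: x(2) = 12.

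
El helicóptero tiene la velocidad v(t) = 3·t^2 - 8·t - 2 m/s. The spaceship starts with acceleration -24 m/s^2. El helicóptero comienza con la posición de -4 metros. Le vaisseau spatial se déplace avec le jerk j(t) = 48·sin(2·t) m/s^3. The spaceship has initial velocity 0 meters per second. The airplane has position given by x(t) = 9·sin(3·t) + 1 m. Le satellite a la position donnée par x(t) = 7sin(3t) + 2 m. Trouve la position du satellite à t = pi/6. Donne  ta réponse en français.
De l'équation de la position x(t) = 7·sin(3·t) + 2, nous substituons t = pi/6 pour obtenir x = 9.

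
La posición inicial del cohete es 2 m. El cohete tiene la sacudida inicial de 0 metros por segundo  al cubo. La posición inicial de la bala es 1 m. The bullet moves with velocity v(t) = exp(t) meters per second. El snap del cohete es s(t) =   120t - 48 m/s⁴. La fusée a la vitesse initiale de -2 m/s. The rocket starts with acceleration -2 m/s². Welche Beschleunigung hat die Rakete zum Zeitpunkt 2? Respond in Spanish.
Necesitamos integrar nuestra ecuación del snap s(t) = 120·t - 48 2 veces. La integral del snap, con j(0) = 0, da la sacudida: j(t) = 12·t·(5·t - 4). La antiderivada de la sacudida es la aceleración. Usando a(0) = -2, obtenemos a(t) = 20·t^3 - 24·t^2 - 2. Usando a(t) = 20·t^3 - 24·t^2 - 2 y sustituyendo t = 2, encontramos a = 62.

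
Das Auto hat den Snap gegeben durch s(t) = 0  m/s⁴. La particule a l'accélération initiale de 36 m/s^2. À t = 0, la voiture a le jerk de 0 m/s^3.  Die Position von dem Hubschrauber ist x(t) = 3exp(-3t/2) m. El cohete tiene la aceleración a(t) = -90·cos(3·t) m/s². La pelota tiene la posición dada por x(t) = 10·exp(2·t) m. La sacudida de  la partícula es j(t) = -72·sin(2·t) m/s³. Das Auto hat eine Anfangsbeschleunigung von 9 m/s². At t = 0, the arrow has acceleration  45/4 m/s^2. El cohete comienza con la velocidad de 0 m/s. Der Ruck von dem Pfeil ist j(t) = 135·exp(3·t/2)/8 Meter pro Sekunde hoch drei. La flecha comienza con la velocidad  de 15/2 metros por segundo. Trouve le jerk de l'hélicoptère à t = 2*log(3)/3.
Pour résoudre ceci, nous devons prendre 3 dérivées de notre équation de la position x(t) = 3·exp(-3·t/2). En dérivant la position, nous obtenons la vitesse: v(t) = -9·exp(-3·t/2)/2. En prenant d/dt de v(t), nous trouvons a(t) = 27·exp(-3·t/2)/4. La dérivée de l'accélération donne le jerk: j(t) = -81·exp(-3·t/2)/8. Nous avons le jerk j(t) = -81·exp(-3·t/2)/8. En substituant t = 2*log(3)/3: j(2*log(3)/3) = -27/8.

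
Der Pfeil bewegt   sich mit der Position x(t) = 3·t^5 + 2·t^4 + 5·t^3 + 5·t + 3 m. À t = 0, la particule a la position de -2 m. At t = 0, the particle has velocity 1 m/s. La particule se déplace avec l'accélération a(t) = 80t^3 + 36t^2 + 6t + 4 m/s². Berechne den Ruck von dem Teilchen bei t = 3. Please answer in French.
Nous devons dériver notre équation de l'accélération a(t) = 80·t^3 + 36·t^2 + 6·t + 4 1 fois. En prenant d/dt de a(t), nous trouvons j(t) = 240·t^2 + 72·t + 6. Nous avons le jerk j(t) = 240·t^2 + 72·t + 6. En substituant t = 3: j(3) = 2382.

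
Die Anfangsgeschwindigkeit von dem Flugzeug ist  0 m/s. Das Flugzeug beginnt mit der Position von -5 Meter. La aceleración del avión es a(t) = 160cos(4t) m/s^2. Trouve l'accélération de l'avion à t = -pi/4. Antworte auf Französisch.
Nous avons l'accélération a(t) = 160·cos(4·t). En substituant t = -pi/4: a(-pi/4) = -160.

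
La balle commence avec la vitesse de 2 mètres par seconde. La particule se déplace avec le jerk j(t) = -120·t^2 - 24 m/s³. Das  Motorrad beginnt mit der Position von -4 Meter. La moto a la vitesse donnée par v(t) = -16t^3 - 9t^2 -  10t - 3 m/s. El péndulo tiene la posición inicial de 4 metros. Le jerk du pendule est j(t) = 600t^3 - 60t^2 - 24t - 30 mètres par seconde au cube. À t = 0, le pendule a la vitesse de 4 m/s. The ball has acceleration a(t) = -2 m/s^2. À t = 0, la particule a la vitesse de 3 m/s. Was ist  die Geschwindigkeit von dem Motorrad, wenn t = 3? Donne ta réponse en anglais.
From the given velocity equation v(t) = -16·t^3 - 9·t^2 - 10·t - 3, we substitute t = 3 to get v = -546.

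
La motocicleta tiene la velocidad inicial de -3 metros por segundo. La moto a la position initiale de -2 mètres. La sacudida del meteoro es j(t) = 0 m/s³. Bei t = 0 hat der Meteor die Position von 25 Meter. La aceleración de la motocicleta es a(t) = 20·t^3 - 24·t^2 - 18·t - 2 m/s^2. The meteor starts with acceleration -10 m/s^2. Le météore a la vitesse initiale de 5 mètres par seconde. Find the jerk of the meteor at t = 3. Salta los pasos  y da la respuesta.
j(3) = 0.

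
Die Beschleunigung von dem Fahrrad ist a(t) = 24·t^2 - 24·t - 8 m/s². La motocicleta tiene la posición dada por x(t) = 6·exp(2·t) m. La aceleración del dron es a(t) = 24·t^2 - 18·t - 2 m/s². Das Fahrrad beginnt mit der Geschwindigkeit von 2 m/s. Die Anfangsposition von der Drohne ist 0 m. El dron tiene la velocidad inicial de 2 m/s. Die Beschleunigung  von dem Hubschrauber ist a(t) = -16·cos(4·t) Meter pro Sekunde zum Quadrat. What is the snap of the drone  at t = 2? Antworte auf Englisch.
To solve this, we need to take 2 derivatives of our acceleration equation a(t) = 24·t^2 - 18·t - 2. The derivative of acceleration gives jerk: j(t) = 48·t - 18. Taking d/dt of j(t), we find s(t) = 48. We have snap s(t) = 48. Substituting t = 2: s(2) = 48.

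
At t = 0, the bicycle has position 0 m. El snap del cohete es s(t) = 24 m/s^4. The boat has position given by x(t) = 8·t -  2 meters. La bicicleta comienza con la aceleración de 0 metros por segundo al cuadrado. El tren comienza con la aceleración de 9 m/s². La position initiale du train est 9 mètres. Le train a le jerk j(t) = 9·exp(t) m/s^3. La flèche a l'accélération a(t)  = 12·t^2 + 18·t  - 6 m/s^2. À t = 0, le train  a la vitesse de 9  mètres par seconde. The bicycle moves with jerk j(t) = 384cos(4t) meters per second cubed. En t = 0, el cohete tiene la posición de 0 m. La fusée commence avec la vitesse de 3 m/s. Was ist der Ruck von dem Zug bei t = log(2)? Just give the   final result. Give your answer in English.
The jerk at t = log(2) is j = 18.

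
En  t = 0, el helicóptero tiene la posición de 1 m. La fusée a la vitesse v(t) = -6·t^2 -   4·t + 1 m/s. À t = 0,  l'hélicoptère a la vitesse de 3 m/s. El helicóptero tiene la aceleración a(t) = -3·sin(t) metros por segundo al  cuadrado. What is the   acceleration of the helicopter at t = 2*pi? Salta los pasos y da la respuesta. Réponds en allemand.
Die Antwort ist 0.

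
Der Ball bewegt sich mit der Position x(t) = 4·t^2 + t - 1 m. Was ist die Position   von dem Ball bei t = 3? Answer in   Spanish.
Usando x(t) = 4·t^2 + t - 1 y sustituyendo t = 3, encontramos x = 38.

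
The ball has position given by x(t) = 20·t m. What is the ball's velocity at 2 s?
Starting from position x(t) = 20·t, we take 1 derivative. Taking d/dt of x(t), we find v(t) = 20. From the given velocity equation v(t) = 20, we substitute t = 2 to get v = 20.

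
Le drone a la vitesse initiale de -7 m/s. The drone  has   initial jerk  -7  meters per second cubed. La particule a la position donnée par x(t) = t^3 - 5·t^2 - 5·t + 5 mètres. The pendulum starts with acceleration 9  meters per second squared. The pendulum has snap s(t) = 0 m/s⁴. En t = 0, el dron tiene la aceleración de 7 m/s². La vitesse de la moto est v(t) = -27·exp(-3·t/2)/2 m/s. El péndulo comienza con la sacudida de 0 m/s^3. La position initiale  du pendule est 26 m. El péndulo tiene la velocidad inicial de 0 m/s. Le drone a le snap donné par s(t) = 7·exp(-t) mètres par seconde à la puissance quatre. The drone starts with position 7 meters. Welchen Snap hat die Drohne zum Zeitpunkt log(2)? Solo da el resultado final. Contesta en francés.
À t = log(2), s = 7/2.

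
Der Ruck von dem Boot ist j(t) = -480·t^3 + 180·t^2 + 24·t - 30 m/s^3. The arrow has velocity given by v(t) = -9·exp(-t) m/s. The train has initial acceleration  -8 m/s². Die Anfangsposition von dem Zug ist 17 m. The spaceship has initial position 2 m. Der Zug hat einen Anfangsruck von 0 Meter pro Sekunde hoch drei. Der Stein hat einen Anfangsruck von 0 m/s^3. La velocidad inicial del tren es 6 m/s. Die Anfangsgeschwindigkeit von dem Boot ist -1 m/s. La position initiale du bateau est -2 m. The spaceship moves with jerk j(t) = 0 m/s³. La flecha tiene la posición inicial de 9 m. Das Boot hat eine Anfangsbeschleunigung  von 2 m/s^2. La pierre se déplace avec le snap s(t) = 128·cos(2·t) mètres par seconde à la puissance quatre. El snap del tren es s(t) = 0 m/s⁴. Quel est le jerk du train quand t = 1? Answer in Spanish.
Partiendo del snap s(t) = 0, tomamos 1 integral. La integral del snap, con j(0) = 0, da la sacudida: j(t) = 0. Usando j(t) = 0 y sustituyendo t = 1, encontramos j = 0.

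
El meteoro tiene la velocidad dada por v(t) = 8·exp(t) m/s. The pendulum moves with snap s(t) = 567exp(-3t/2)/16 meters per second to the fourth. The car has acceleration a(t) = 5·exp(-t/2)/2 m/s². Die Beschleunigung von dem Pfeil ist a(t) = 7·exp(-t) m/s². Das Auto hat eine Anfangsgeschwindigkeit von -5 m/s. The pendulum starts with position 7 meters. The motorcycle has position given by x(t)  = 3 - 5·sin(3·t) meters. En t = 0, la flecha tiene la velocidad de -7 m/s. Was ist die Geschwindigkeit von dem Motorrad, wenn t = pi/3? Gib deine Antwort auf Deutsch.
Wir müssen unsere Gleichung für die Position x(t) = 3 - 5·sin(3·t) 1-mal ableiten. Mit d/dt von x(t) finden wir v(t) = -15·cos(3·t). Mit v(t) = -15·cos(3·t) und Einsetzen von t = pi/3, finden wir v = 15.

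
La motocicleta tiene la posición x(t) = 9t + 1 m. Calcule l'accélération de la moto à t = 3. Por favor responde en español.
Para resolver esto, necesitamos tomar 2 derivadas de nuestra ecuación de la posición x(t) = 9·t + 1. La derivada de la posición da la velocidad: v(t) = 9. Derivando la velocidad, obtenemos la aceleración: a(t) = 0. De la ecuación de la aceleración a(t) = 0, sustituimos t = 3 para obtener a = 0.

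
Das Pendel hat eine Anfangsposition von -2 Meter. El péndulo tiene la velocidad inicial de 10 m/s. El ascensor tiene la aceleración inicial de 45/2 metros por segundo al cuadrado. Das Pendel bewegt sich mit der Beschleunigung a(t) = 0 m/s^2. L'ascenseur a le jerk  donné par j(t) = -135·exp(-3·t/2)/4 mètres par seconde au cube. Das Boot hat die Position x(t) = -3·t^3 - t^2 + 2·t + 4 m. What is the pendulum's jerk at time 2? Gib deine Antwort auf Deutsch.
Um dies zu lösen, müssen wir 1 Ableitung unserer Gleichung für die Beschleunigung a(t) = 0 nehmen. Durch Ableiten von der Beschleunigung erhalten wir den Ruck: j(t) = 0. Wir haben den Ruck j(t) = 0. Durch Einsetzen von t = 2: j(2) = 0.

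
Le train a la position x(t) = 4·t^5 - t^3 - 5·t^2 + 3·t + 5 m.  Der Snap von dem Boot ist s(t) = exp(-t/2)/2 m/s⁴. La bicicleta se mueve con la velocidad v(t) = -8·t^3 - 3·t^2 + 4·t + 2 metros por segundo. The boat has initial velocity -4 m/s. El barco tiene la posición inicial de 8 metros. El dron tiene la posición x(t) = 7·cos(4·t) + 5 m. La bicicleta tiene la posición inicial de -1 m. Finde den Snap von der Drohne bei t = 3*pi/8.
Um dies zu lösen, müssen wir 4 Ableitungen unserer Gleichung für die Position x(t) = 7·cos(4·t) + 5 nehmen. Mit d/dt von x(t) finden wir v(t) = -28·sin(4·t). Durch Ableiten von der Geschwindigkeit erhalten wir die Beschleunigung: a(t) = -112·cos(4·t). Mit d/dt von a(t) finden wir j(t) = 448·sin(4·t). Die Ableitung von dem Ruck ergibt den Snap: s(t) = 1792·cos(4·t). Mit s(t) = 1792·cos(4·t) und Einsetzen von t = 3*pi/8, finden wir s = 0.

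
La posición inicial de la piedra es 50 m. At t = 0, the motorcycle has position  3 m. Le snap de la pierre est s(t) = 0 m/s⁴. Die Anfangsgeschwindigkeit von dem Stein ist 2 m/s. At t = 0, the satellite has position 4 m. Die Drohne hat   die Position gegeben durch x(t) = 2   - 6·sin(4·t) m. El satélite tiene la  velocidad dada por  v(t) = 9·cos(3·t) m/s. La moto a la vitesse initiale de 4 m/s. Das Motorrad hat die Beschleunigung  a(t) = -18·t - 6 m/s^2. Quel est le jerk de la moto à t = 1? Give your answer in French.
Nous devons dériver notre équation de l'accélération a(t) = -18·t - 6 1 fois. En prenant d/dt de a(t), nous trouvons j(t) = -18. Nous avons le jerk j(t) = -18. En substituant t = 1: j(1) = -18.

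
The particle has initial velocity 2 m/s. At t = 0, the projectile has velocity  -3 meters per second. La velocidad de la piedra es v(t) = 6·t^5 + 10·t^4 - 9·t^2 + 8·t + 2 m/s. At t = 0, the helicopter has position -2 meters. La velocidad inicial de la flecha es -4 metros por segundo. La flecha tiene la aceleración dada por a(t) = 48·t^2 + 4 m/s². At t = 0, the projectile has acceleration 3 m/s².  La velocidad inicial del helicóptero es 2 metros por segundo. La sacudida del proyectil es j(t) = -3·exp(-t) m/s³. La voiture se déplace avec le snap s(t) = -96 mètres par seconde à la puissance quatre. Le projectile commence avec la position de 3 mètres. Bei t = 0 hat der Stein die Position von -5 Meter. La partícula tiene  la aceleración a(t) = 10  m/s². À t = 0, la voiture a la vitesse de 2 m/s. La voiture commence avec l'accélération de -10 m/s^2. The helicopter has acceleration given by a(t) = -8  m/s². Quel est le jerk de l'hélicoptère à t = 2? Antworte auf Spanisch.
Para resolver esto, necesitamos tomar 1 derivada de nuestra ecuación de la aceleración a(t) = -8. Derivando la aceleración, obtenemos la sacudida: j(t) = 0. Usando j(t) = 0 y sustituyendo t = 2, encontramos j = 0.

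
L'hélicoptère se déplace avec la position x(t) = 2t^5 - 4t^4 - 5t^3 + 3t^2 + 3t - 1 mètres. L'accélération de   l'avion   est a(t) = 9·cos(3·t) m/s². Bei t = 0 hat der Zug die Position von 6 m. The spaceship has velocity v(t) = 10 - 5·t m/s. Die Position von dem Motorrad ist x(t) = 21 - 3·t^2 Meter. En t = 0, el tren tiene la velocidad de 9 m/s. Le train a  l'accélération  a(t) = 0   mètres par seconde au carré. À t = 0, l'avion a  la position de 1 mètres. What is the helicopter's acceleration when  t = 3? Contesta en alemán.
Ausgehend von der Position x(t) = 2·t^5 - 4·t^4 - 5·t^3 + 3·t^2 + 3·t - 1, nehmen wir 2 Ableitungen. Die Ableitung von der Position ergibt die Geschwindigkeit: v(t) = 10·t^4 - 16·t^3 - 15·t^2 + 6·t + 3. Durch Ableiten von der Geschwindigkeit erhalten wir die Beschleunigung: a(t) = 40·t^3 - 48·t^2 - 30·t + 6. Mit a(t) = 40·t^3 - 48·t^2 - 30·t + 6 und Einsetzen von t = 3, finden wir a = 564.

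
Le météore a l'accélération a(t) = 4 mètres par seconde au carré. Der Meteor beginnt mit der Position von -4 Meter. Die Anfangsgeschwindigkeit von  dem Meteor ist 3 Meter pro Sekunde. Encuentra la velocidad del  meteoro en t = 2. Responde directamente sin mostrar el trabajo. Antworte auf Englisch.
v(2) = 11.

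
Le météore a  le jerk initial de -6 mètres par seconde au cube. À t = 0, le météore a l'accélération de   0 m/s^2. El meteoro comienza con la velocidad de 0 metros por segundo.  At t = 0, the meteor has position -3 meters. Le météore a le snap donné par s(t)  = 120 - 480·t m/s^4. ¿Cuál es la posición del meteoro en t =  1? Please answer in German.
Ausgehend von dem Snap s(t) = 120 - 480·t, nehmen wir 4 Integrale. Das Integral von dem Snap ist der Ruck. Mit j(0) = -6 erhalten wir j(t) = -240·t^2 + 120·t - 6. Die Stammfunktion von dem Ruck ist die Beschleunigung. Mit a(0) = 0 erhalten wir a(t) = 2·t·(-40·t^2 + 30·t - 3). Durch Integration von der Beschleunigung und Verwendung der Anfangsbedingung v(0) = 0, erhalten wir v(t) = t^2·(-20·t^2 + 20·t - 3). Die Stammfunktion von der Geschwindigkeit, mit x(0) = -3, ergibt die Position: x(t) = -4·t^5 + 5·t^4 - t^3 - 3. Wir haben die Position x(t) = -4·t^5 + 5·t^4 - t^3 - 3. Durch Einsetzen von t = 1: x(1) = -3.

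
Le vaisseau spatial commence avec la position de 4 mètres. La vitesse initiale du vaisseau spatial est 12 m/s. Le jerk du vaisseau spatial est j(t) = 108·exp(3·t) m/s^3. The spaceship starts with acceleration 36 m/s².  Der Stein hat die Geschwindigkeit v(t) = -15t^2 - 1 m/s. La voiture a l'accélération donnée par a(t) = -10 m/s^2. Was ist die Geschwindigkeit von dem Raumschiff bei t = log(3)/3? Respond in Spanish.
Necesitamos integrar nuestra ecuación de la sacudida j(t) = 108·exp(3·t) 2 veces. La antiderivada de la sacudida es la aceleración. Usando a(0) = 36, obtenemos a(t) = 36·exp(3·t). Integrando la aceleración y usando la condición inicial v(0) = 12, obtenemos v(t) = 12·exp(3·t). De la ecuación de la velocidad v(t) = 12·exp(3·t), sustituimos t = log(3)/3 para obtener v = 36.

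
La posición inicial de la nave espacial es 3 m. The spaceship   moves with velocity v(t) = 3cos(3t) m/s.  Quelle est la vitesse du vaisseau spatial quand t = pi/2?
De l'équation de la vitesse v(t) = 3·cos(3·t), nous substituons t = pi/2 pour obtenir v = 0.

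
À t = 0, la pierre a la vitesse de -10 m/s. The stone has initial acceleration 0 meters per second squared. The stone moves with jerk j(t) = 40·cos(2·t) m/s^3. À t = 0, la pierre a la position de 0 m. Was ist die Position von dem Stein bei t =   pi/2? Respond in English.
We need to integrate our jerk equation j(t) = 40·cos(2·t) 3 times. Finding the integral of j(t) and using a(0) = 0: a(t) = 20·sin(2·t). Integrating acceleration and using the initial condition v(0) = -10, we get v(t) = -10·cos(2·t). The integral of velocity, with x(0) = 0, gives position: x(t) = -5·sin(2·t). We have position x(t) = -5·sin(2·t). Substituting t = pi/2: x(pi/2) = 0.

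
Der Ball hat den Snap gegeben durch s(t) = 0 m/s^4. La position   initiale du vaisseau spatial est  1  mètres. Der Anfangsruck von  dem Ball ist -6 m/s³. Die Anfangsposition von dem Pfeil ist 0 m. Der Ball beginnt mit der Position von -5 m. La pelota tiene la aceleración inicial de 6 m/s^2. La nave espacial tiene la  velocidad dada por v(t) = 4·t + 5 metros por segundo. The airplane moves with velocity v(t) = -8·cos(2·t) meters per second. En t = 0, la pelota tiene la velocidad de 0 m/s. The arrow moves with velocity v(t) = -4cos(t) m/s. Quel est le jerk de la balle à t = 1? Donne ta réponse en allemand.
Ausgehend von dem Snap s(t) = 0, nehmen wir 1 Integral. Mit ∫s(t)dt und Anwendung von j(0) = -6, finden wir j(t) = -6. Mit j(t) = -6 und Einsetzen von t = 1, finden wir j = -6.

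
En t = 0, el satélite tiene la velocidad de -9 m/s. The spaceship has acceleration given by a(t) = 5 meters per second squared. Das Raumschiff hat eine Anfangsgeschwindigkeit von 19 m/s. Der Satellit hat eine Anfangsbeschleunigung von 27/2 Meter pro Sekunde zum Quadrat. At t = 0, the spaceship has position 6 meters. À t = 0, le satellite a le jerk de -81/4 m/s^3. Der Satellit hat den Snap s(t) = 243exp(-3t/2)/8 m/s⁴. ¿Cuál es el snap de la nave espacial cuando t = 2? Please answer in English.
Starting from acceleration a(t) = 5, we take 2 derivatives. Taking d/dt of a(t), we find j(t) = 0. The derivative of jerk gives snap: s(t) = 0. We have snap s(t) = 0. Substituting t = 2: s(2) = 0.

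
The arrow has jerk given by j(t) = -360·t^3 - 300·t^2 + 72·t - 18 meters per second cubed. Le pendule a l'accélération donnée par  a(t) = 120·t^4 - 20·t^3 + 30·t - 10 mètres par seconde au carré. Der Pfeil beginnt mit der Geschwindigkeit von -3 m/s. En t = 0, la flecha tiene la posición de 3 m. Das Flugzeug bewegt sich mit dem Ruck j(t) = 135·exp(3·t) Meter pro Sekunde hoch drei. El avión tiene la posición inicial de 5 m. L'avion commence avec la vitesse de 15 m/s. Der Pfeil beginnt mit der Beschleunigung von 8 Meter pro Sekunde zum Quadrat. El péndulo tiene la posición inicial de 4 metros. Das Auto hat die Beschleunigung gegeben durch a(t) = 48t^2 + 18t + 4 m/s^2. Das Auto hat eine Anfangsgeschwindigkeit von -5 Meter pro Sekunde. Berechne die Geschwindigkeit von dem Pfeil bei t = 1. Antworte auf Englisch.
To find the answer, we compute 2 integrals of j(t) = -360·t^3 - 300·t^2 + 72·t - 18. Finding the integral of j(t) and using a(0) = 8: a(t) = -90·t^4 - 100·t^3 + 36·t^2 - 18·t + 8. The integral of acceleration is velocity. Using v(0) = -3, we get v(t) = -18·t^5 - 25·t^4 + 12·t^3 - 9·t^2 + 8·t - 3. We have velocity v(t) = -18·t^5 - 25·t^4 + 12·t^3 - 9·t^2 + 8·t - 3. Substituting t = 1: v(1) = -35.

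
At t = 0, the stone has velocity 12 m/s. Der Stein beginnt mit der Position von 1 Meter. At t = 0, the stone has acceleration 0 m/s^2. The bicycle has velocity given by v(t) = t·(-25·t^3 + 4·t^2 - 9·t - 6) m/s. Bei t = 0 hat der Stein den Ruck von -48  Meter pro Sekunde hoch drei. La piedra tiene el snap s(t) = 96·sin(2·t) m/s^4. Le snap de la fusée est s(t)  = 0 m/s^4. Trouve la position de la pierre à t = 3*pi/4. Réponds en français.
Nous devons trouver l'intégrale de notre équation du snap s(t) = 96·sin(2·t) 4 fois. En prenant ∫s(t)dt et en appliquant j(0) = -48, nous trouvons j(t) = -48·cos(2·t). La primitive du jerk, avec a(0) = 0, donne l'accélération: a(t) = -24·sin(2·t). En intégrant l'accélération et en utilisant la condition initiale v(0) = 12, nous obtenons v(t) = 12·cos(2·t). L'intégrale de la vitesse, avec x(0) = 1, donne la position: x(t) = 6·sin(2·t) + 1. Nous avons la position x(t) = 6·sin(2·t) + 1. En substituant t = 3*pi/4: x(3*pi/4) = -5.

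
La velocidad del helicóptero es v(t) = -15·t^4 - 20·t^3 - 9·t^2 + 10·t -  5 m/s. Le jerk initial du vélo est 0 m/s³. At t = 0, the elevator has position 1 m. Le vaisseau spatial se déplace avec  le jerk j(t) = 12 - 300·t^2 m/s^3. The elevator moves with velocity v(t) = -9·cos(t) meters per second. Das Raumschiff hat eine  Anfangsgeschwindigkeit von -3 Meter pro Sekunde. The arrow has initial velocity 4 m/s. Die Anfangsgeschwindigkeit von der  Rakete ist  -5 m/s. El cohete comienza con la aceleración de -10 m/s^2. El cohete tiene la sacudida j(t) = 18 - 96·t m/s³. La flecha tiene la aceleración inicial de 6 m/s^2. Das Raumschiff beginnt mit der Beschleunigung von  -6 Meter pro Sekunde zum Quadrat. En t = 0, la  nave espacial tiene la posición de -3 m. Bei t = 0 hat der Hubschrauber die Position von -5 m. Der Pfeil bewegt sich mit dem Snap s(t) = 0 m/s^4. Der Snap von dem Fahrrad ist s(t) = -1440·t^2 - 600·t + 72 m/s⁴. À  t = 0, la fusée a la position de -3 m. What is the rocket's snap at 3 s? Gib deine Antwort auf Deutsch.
Um dies zu lösen, müssen wir 1 Ableitung unserer Gleichung für den Ruck j(t) = 18 - 96·t nehmen. Durch Ableiten von dem Ruck erhalten wir den Snap: s(t) = -96. Aus der Gleichung für den Snap s(t) = -96, setzen wir t = 3 ein und erhalten s = -96.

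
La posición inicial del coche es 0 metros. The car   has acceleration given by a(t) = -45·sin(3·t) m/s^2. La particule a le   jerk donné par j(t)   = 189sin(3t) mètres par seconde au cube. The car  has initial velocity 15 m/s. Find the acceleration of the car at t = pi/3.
Using a(t) = -45·sin(3·t) and substituting t = pi/3, we find a = 0.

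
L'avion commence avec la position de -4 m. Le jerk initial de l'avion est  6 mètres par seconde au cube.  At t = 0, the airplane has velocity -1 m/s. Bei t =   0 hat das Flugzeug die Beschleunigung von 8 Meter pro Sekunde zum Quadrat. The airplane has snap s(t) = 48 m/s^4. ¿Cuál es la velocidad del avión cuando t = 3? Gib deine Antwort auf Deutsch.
Wir müssen das Integral unserer Gleichung für den Snap s(t) = 48 3-mal finden. Die Stammfunktion von dem Snap, mit j(0) = 6, ergibt den Ruck: j(t) = 48·t + 6. Durch Integration von dem Ruck und Verwendung der Anfangsbedingung a(0) = 8, erhalten wir a(t) = 24·t^2 + 6·t + 8. Die Stammfunktion von der Beschleunigung ist die Geschwindigkeit. Mit v(0) = -1 erhalten wir v(t) = 8·t^3 + 3·t^2 + 8·t - 1. Aus der Gleichung für die Geschwindigkeit v(t) = 8·t^3 + 3·t^2 + 8·t - 1, setzen wir t = 3 ein und erhalten v = 266.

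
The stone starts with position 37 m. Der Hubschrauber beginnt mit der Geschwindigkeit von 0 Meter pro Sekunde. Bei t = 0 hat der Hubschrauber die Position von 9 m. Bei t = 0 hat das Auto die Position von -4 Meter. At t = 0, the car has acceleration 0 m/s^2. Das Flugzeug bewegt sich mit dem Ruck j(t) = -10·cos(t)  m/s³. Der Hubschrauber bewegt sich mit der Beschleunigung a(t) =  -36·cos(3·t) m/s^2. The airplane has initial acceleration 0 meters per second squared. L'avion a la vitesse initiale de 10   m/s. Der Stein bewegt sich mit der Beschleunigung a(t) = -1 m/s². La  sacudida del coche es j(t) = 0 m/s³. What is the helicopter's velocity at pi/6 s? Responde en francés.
Pour résoudre ceci, nous devons prendre 1 intégrale de notre équation de l'accélération a(t) = -36·cos(3·t). La primitive de l'accélération, avec v(0) = 0, donne la vitesse: v(t) = -12·sin(3·t). Nous avons la vitesse v(t) = -12·sin(3·t). En substituant t = pi/6: v(pi/6) = -12.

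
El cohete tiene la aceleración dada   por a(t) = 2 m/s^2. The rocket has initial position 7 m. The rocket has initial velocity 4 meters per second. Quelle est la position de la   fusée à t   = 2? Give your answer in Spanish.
Para resolver esto, necesitamos tomar 2 integrales de nuestra ecuación de la aceleración a(t) = 2. Integrando la aceleración y usando la condición inicial v(0) = 4, obtenemos v(t) = 2·t + 4. Tomando ∫v(t)dt y aplicando x(0) = 7, encontramos x(t) = t^2 + 4·t + 7. Tenemos la posición x(t) = t^2 + 4·t + 7. Sustituyendo t = 2: x(2) = 19.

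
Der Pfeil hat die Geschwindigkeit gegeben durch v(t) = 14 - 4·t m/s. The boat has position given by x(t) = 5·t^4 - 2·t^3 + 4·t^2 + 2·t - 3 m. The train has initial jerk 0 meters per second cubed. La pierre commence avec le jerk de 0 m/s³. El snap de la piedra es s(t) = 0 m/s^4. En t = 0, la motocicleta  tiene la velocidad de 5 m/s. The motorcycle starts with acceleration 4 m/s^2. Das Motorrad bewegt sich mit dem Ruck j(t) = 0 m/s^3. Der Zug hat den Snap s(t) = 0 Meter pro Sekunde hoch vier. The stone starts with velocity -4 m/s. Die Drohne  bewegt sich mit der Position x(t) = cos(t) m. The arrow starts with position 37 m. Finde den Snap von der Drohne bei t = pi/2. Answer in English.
Starting from position x(t) = cos(t), we take 4 derivatives. Taking d/dt of x(t), we find v(t) = -sin(t). The derivative of velocity gives acceleration: a(t) = -cos(t). The derivative of acceleration gives jerk: j(t) = sin(t). The derivative of jerk gives snap: s(t) = cos(t). Using s(t) = cos(t) and substituting t = pi/2, we find s = 0.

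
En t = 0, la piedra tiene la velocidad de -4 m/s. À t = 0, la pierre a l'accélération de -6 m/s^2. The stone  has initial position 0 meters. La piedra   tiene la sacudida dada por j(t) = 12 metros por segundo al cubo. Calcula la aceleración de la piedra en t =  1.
Partiendo de la sacudida j(t) = 12, tomamos 1 antiderivada. Integrando la sacudida y usando la condición inicial a(0) = -6, obtenemos a(t) = 12·t - 6. Tenemos la aceleración a(t) = 12·t - 6. Sustituyendo t = 1: a(1) = 6.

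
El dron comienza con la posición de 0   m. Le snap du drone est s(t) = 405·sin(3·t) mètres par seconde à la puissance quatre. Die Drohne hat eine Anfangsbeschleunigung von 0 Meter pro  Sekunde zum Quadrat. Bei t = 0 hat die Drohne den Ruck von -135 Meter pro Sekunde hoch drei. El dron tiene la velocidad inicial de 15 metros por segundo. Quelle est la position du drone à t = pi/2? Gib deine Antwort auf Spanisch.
Necesitamos integrar nuestra ecuación del snap s(t) = 405·sin(3·t) 4 veces. Tomando ∫s(t)dt y aplicando j(0) = -135, encontramos j(t) = -135·cos(3·t). La antiderivada de la sacudida, con a(0) = 0, da la aceleración: a(t) = -45·sin(3·t). Tomando ∫a(t)dt y aplicando v(0) = 15, encontramos v(t) = 15·cos(3·t). Integrando la velocidad y usando la condición inicial x(0) = 0, obtenemos x(t) = 5·sin(3·t). De la ecuación de la posición x(t) = 5·sin(3·t), sustituimos t = pi/2 para obtener x = -5.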